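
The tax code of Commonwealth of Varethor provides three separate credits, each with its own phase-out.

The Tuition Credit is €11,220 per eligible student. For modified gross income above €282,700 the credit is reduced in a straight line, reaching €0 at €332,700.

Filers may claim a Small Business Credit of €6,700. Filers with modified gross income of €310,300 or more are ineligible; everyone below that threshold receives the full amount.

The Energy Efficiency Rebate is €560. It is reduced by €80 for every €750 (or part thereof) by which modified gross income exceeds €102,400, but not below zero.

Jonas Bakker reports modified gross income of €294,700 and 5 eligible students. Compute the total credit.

Tuition Credit: base = 5 × €11,220 = €56,100. €294,700 is €12,000 into a €50,000 phase-out range, leaving 38,000/50,000 of the credit: €56,100 × 38,000/50,000 = €42,636.
Small Business Credit: €294,700 is below the €310,300 cutoff, so the full €6,700 applies.
Energy Efficiency Rebate: income exceeds €102,400 by €192,300 → 257 increments × €80 = €20,560 ≥ base, so the credit is €0.
Total: €42,636 + €6,700 + €0 = €49,336.

€49,336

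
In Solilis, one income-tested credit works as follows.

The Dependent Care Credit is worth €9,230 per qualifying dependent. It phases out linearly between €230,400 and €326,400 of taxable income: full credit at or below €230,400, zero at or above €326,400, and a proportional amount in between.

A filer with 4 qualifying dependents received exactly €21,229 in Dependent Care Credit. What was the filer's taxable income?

€271,200

Full credit = 4 × €9,230 = €36,920.
€21,229 is 21,229/36,920 of the full €36,920, so 15,691/36,920 of the €96,000 range has been used: income = €230,400 + €96,000 × 15,691/36,920 = €271,200.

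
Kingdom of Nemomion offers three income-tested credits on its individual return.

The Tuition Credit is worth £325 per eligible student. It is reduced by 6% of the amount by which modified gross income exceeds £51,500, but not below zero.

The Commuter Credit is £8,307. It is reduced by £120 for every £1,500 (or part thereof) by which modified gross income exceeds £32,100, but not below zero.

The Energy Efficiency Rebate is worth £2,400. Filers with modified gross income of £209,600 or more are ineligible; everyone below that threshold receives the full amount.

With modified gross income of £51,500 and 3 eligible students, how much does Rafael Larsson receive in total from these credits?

£10,122

Tuition Credit: base = 3 × £325 = £975. £51,500 is at or below the £51,500 threshold, so the full £975 applies.
Commuter Credit: income exceeds £32,100 by £19,400, which is 13 full-or-partial £1,500 increments; reduction = 13 × £120 = £1,560, leaving £6,747.
Energy Efficiency Rebate: £51,500 is below the £209,600 cutoff, so the full £2,400 applies.
Total: £975 + £6,747 + £2,400 = £10,122.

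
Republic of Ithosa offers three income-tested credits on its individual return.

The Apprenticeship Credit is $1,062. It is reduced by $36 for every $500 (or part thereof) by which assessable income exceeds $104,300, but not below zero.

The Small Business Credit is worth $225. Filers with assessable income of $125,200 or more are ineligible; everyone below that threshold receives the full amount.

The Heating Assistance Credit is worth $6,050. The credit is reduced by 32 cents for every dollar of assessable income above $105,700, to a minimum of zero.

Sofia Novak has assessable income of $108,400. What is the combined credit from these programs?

$6,149

Apprenticeship Credit: income exceeds $104,300 by $4,100, which is 9 full-or-partial $500 increments; reduction = 9 × $36 = $324, leaving $738.
Small Business Credit: $108,400 is below the $125,200 cutoff, so the full $225 applies.
Heating Assistance Credit: 32% of the $2,700 excess over $105,700 is $864; credit = $6,050 − $864 = $5,186.
Total: $738 + $225 + $5,186 = $6,149.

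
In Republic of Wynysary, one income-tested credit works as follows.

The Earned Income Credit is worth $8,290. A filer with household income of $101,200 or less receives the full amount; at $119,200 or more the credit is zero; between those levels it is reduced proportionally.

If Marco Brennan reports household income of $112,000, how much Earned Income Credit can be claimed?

$3,316

Earned Income Credit: $112,000 is $10,800 into a $18,000 phase-out range, leaving 7,200/18,000 of the credit: $8,290 × 7,200/18,000 = $3,316.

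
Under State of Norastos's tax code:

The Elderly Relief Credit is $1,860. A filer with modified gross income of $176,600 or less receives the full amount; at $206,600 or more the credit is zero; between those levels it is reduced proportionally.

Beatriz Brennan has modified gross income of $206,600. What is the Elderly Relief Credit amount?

$0

Elderly Relief Credit: $206,600 is at or above $206,600, so the credit is $0.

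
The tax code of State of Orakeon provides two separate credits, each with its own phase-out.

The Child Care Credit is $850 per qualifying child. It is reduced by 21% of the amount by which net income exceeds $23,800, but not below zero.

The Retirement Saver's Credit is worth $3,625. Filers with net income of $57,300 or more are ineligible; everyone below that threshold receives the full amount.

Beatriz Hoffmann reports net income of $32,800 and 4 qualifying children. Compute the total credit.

Child Care Credit: base = 4 × $850 = $3,400. 21% of the $9,000 excess over $23,800 is $1,890; credit = $3,400 − $1,890 = $1,510.
Retirement Saver's Credit: $32,800 is below the $57,300 cutoff, so the full $3,625 applies.
Total: $1,510 + $3,625 = $5,135.

$5,135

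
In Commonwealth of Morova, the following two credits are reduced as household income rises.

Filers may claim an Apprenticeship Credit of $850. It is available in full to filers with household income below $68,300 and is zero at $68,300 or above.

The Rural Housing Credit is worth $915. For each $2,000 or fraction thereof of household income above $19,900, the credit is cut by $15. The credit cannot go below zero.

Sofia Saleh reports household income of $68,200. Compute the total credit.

Apprenticeship Credit: $68,200 is below the $68,300 cutoff, so the full $850 applies.
Rural Housing Credit: income exceeds $19,900 by $48,300, which is 25 full-or-partial $2,000 increments; reduction = 25 × $15 = $375, leaving $540.
Total: $850 + $540 = $1,390.

$1,390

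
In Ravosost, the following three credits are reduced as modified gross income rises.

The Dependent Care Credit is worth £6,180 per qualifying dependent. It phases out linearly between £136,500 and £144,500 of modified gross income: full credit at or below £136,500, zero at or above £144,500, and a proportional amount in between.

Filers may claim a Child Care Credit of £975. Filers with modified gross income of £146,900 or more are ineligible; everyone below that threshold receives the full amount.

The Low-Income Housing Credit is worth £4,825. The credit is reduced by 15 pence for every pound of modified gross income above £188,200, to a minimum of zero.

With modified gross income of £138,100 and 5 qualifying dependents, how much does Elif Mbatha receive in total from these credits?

£30,520

Dependent Care Credit: base = 5 × £6,180 = £30,900. £138,100 is £1,600 into a £8,000 phase-out range, leaving 6,400/8,000 of the credit: £30,900 × 6,400/8,000 = £24,720.
Child Care Credit: £138,100 is below the £146,900 cutoff, so the full £975 applies.
Low-Income Housing Credit: £138,100 is at or below the £188,200 threshold, so the full £4,825 applies.
Total: £24,720 + £975 + £4,825 = £30,520.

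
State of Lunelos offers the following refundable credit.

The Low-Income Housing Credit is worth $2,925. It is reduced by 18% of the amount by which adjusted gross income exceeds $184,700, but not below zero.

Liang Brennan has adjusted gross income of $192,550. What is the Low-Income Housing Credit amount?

$1,512

Low-Income Housing Credit: 18% of the $7,850 excess over $184,700 is $1,413; credit = $2,925 − $1,413 = $1,512.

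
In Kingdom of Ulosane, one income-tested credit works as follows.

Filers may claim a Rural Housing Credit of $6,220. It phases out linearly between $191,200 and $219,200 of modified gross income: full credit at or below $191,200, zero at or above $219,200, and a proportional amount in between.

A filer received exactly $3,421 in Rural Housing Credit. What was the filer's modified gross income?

$3,421 is 3,421/6,220 of the full $6,220, so 2,799/6,220 of the $28,000 range has been used: income = $191,200 + $28,000 × 2,799/6,220 = $203,800.

$203,800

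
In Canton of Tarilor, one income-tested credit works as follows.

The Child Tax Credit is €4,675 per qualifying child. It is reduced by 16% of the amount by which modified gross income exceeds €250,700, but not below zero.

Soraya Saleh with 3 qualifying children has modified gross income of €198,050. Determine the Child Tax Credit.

Child Tax Credit: base = 3 × €4,675 = €14,025. €198,050 is at or below the €250,700 threshold, so the full €14,025 applies.

€14,025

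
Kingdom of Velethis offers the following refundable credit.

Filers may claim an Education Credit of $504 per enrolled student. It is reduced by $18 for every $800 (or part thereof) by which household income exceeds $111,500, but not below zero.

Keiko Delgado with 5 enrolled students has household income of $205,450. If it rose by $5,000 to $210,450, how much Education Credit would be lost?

$108

At $205,450 — base = 5 × $504 = $2,520. income exceeds $111,500 by $93,950, which is 118 full-or-partial $800 increments; reduction = 118 × $18 = $2,124, leaving $396.
At $210,450 — base = 5 × $504 = $2,520. income exceeds $111,500 by $98,950, which is 124 full-or-partial $800 increments; reduction = 124 × $18 = $2,232, leaving $288.
Lost: $396 − $288 = $108.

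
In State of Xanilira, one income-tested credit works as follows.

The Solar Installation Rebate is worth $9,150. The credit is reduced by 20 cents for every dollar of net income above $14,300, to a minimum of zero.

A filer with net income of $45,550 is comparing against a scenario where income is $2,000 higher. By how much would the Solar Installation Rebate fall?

At $45,550 — 20% of the $31,250 excess over $14,300 is $6,250; credit = $9,150 − $6,250 = $2,900.
At $47,550 — 20% of the $33,250 excess over $14,300 is $6,650; credit = $9,150 − $6,650 = $2,500.
Lost: $2,900 − $2,500 = $400.

$400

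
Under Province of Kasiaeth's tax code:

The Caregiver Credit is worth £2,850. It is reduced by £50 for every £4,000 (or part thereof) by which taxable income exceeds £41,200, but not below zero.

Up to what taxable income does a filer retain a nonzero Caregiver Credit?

£265,200

After 56 increments the reduction is 56 × £50 = £2,800, leaving £50; one more increment wipes it out. Increment 56 ends at excess 56 × £4,000 = £224,000, so the highest qualifying income is £41,200 + £224,000 = £265,200.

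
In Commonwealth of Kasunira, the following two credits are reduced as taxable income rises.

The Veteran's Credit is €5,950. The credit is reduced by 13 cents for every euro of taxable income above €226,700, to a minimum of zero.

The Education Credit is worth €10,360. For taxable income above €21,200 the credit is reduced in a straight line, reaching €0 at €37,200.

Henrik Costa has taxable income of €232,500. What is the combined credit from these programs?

Veteran's Credit: 13% of the €5,800 excess over €226,700 is €754; credit = €5,950 − €754 = €5,196.
Education Credit: €232,500 is at or above €37,200, so the credit is €0.
Total: €5,196 + €0 = €5,196.

€5,196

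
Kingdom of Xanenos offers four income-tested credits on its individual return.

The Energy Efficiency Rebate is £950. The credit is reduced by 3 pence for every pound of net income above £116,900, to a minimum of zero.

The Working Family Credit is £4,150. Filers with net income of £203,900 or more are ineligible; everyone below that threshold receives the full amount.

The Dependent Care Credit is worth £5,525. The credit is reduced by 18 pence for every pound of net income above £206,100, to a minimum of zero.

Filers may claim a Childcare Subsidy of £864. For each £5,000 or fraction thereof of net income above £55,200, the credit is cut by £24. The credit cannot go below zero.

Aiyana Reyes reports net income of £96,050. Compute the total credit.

£11,273

Energy Efficiency Rebate: £96,050 is at or below the £116,900 threshold, so the full £950 applies.
Working Family Credit: £96,050 is below the £203,900 cutoff, so the full £4,150 applies.
Dependent Care Credit: £96,050 is at or below the £206,100 threshold, so the full £5,525 applies.
Childcare Subsidy: income exceeds £55,200 by £40,850, which is 9 full-or-partial £5,000 increments; reduction = 9 × £24 = £216, leaving £648.
Total: £950 + £4,150 + £5,525 + £648 = £11,273.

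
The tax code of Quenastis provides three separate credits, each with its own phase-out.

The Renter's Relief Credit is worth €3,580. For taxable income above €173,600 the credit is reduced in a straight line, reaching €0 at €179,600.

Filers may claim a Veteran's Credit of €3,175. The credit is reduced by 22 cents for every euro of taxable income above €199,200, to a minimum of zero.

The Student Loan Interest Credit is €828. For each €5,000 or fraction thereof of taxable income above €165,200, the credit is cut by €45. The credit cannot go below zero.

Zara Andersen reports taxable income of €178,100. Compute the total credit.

€4,763

Renter's Relief Credit: €178,100 is €4,500 into a €6,000 phase-out range, leaving 1,500/6,000 of the credit: €3,580 × 1,500/6,000 = €895.
Veteran's Credit: €178,100 is at or below the €199,200 threshold, so the full €3,175 applies.
Student Loan Interest Credit: income exceeds €165,200 by €12,900, which is 3 full-or-partial €5,000 increments; reduction = 3 × €45 = €135, leaving €693.
Total: €895 + €3,175 + €693 = €4,763.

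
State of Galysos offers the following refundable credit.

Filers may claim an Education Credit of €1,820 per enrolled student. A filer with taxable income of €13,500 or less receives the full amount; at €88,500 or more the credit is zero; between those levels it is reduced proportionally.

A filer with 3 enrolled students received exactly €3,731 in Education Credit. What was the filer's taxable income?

Full credit = 3 × €1,820 = €5,460.
€3,731 is 3,731/5,460 of the full €5,460, so 1,729/5,460 of the €75,000 range has been used: income = €13,500 + €75,000 × 1,729/5,460 = €37,250.

€37,250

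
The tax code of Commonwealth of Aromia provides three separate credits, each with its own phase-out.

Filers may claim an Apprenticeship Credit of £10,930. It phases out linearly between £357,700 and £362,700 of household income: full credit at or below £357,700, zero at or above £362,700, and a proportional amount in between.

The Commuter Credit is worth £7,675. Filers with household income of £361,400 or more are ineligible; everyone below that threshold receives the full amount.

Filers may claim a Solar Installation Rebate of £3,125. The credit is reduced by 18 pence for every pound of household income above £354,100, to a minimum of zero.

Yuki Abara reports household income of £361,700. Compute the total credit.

Apprenticeship Credit: £361,700 is £4,000 into a £5,000 phase-out range, leaving 1,000/5,000 of the credit: £10,930 × 1,000/5,000 = £2,186.
Commuter Credit: £361,700 meets or exceeds the £361,400 cutoff, so the credit is £0.
Solar Installation Rebate: 18% of the £7,600 excess over £354,100 is £1,368; credit = £3,125 − £1,368 = £1,757.
Total: £2,186 + £0 + £1,757 = £3,943.

£3,943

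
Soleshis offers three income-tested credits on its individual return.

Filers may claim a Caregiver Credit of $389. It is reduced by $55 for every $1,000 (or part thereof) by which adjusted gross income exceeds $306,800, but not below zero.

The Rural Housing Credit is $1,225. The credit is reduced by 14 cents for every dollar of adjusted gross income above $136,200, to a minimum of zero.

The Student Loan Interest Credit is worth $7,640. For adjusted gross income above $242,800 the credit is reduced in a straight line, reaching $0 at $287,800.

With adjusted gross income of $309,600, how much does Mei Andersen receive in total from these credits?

$224

Caregiver Credit: income exceeds $306,800 by $2,800, which is 3 full-or-partial $1,000 increments; reduction = 3 × $55 = $165, leaving $224.
Rural Housing Credit: 14% of the $173,400 excess over $136,200 is $24,276 ≥ base, so the credit is $0.
Student Loan Interest Credit: $309,600 is at or above $287,800, so the credit is $0.
Total: $224 + $0 + $0 = $224.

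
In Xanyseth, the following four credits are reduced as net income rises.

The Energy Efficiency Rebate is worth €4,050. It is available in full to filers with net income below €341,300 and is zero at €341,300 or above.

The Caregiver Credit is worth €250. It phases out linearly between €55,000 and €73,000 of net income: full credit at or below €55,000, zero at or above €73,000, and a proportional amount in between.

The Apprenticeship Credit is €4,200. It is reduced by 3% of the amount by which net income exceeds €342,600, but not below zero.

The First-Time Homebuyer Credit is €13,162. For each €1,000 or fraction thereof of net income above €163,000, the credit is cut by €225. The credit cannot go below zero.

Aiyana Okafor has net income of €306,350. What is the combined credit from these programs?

€8,250

Energy Efficiency Rebate: €306,350 is below the €341,300 cutoff, so the full €4,050 applies.
Caregiver Credit: €306,350 is at or above €73,000, so the credit is €0.
Apprenticeship Credit: €306,350 is at or below the €342,600 threshold, so the full €4,200 applies.
First-Time Homebuyer Credit: income exceeds €163,000 by €143,350 → 144 increments × €225 = €32,400 ≥ base, so the credit is €0.
Total: €4,050 + €0 + €4,200 + €0 = €8,250.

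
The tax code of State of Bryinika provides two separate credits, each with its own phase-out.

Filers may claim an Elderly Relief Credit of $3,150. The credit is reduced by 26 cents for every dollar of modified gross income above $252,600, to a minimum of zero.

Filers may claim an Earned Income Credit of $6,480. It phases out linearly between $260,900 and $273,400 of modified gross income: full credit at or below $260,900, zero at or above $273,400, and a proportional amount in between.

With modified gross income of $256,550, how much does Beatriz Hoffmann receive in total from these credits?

$8,603

Elderly Relief Credit: 26% of the $3,950 excess over $252,600 is $1,027; credit = $3,150 − $1,027 = $2,123.
Earned Income Credit: $256,550 is at or below the $260,900 threshold, so the full $6,480 applies.
Total: $2,123 + $6,480 = $8,603.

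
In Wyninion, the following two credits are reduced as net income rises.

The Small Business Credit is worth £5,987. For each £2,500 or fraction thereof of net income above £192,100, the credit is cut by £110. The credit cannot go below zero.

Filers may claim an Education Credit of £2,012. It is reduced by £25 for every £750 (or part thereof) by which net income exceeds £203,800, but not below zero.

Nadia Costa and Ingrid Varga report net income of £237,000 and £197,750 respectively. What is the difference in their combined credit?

Nadia (£237,000): Small Business Credit: income exceeds £192,100 by £44,900, which is 18 full-or-partial £2,500 increments; reduction = 18 × £110 = £1,980, leaving £4,007. Education Credit: income exceeds £203,800 by £33,200, which is 45 full-or-partial £750 increments; reduction = 45 × £25 = £1,125, leaving £887. total £4,007 + £887 = £4,894
Ingrid (£197,750): Small Business Credit: income exceeds £192,100 by £5,650, which is 3 full-or-partial £2,500 increments; reduction = 3 × £110 = £330, leaving £5,657. Education Credit: £197,750 is at or below the £203,800 threshold, so the full £2,012 applies. total £5,657 + £2,012 = £7,669
Difference: |£4,894 − £7,669| = £2,775.

£2,775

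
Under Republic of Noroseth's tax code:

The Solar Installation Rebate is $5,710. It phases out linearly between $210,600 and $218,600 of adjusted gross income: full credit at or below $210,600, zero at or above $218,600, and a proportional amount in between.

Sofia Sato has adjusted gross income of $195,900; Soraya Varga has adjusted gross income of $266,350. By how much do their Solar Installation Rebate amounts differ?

Sofia ($195,900): Solar Installation Rebate: $195,900 is at or below the $210,600 threshold, so the full $5,710 applies.
Soraya ($266,350): Solar Installation Rebate: $266,350 is at or above $218,600, so the credit is $0.
Difference: |$5,710 − $0| = $5,710.

$5,710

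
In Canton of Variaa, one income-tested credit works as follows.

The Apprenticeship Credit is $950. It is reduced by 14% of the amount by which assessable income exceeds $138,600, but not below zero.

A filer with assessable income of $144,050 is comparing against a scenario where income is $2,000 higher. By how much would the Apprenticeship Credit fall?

At $144,050 — 14% of the $5,450 excess over $138,600 is $763; credit = $950 − $763 = $187.
At $146,050 — 14% of the $7,450 excess over $138,600 is $1,043 ≥ base, so the credit is $0.
Lost: $187 − $0 = $187.

$187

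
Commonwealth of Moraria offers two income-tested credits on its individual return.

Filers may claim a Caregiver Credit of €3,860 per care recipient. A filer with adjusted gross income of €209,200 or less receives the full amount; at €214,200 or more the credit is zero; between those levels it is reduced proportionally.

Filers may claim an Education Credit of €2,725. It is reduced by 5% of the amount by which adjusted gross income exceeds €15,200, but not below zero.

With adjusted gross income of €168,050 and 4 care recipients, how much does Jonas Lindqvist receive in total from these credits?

Caregiver Credit: base = 4 × €3,860 = €15,440. €168,050 is at or below the €209,200 threshold, so the full €15,440 applies.
Education Credit: 5% of the €152,850 excess over €15,200 is €7,642.50 ≥ base, so the credit is €0.
Total: €15,440 + €0 = €15,440.

€15,440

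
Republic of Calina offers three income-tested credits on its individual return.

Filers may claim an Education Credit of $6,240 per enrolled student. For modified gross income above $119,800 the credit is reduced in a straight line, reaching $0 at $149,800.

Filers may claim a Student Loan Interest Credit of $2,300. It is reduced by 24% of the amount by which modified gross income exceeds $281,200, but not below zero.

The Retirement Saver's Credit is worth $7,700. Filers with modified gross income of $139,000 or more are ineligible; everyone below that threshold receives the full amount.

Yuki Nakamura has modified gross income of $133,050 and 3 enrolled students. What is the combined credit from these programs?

$20,452

Education Credit: base = 3 × $6,240 = $18,720. $133,050 is $13,250 into a $30,000 phase-out range, leaving 16,750/30,000 of the credit: $18,720 × 16,750/30,000 = $10,452.
Student Loan Interest Credit: $133,050 is at or below the $281,200 threshold, so the full $2,300 applies.
Retirement Saver's Credit: $133,050 is below the $139,000 cutoff, so the full $7,700 applies.
Total: $10,452 + $2,300 + $7,700 = $20,452.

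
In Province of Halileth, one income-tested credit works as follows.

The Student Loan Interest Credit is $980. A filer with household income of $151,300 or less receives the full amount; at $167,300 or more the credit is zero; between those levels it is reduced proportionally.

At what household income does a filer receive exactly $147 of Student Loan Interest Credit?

$164,900

$147 is 147/980 of the full $980, so 833/980 of the $16,000 range has been used: income = $151,300 + $16,000 × 833/980 = $164,900.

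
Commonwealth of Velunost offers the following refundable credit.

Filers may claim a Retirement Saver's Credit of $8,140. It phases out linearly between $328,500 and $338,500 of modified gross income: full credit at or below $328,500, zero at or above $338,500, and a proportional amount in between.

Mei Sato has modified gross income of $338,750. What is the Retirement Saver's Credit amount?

Retirement Saver's Credit: $338,750 is at or above $338,500, so the credit is $0.

$0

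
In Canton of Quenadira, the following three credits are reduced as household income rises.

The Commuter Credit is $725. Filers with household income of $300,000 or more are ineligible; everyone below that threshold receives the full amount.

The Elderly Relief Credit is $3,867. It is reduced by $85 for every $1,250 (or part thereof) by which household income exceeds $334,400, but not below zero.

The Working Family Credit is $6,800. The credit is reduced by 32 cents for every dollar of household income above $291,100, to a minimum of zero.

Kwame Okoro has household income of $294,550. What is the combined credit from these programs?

Commuter Credit: $294,550 is below the $300,000 cutoff, so the full $725 applies.
Elderly Relief Credit: $294,550 is at or below the $334,400 threshold, so the full $3,867 applies.
Working Family Credit: 32% of the $3,450 excess over $291,100 is $1,104; credit = $6,800 − $1,104 = $5,696.
Total: $725 + $3,867 + $5,696 = $10,288.

$10,288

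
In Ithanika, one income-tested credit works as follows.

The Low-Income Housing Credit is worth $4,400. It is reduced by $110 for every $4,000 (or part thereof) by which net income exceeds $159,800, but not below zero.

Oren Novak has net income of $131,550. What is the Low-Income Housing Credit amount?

Low-Income Housing Credit: $131,550 is at or below the $159,800 threshold, so the full $4,400 applies.

$4,400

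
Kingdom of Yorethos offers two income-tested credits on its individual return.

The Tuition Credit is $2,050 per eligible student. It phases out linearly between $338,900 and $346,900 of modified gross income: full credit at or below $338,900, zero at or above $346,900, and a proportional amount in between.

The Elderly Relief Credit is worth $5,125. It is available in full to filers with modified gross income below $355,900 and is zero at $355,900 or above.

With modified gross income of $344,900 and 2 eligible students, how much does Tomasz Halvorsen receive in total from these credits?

Tuition Credit: base = 2 × $2,050 = $4,100. $344,900 is $6,000 into a $8,000 phase-out range, leaving 2,000/8,000 of the credit: $4,100 × 2,000/8,000 = $1,025.
Elderly Relief Credit: $344,900 is below the $355,900 cutoff, so the full $5,125 applies.
Total: $1,025 + $5,125 = $6,150.

$6,150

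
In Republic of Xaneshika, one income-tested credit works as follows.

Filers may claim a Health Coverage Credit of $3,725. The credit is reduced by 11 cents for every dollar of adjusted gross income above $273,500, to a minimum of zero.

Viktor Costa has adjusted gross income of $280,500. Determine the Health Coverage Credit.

Health Coverage Credit: 11% of the $7,000 excess over $273,500 is $770; credit = $3,725 − $770 = $2,955.

$2,955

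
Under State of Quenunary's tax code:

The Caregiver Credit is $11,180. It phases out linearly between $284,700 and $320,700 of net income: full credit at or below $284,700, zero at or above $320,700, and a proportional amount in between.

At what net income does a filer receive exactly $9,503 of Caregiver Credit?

$9,503 is 9,503/11,180 of the full $11,180, so 1,677/11,180 of the $36,000 range has been used: income = $284,700 + $36,000 × 1,677/11,180 = $290,100.

$290,100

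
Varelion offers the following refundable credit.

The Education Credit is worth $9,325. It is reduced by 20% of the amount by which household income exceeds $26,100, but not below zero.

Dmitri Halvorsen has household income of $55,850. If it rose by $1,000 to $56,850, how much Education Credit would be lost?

At $55,850 — 20% of the $29,750 excess over $26,100 is $5,950; credit = $9,325 − $5,950 = $3,375.
At $56,850 — 20% of the $30,750 excess over $26,100 is $6,150; credit = $9,325 − $6,150 = $3,175.
Lost: $3,375 − $3,175 = $200.

$200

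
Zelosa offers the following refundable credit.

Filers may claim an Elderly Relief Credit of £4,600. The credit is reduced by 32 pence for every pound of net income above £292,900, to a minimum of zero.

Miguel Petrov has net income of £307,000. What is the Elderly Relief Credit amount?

£88

Elderly Relief Credit: 32% of the £14,100 excess over £292,900 is £4,512; credit = £4,600 − £4,512 = £88.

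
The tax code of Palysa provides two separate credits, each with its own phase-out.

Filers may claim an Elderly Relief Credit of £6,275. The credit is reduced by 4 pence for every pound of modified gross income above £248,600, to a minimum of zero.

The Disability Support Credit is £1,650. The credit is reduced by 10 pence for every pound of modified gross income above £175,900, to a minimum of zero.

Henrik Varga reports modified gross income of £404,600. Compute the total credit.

£35

Elderly Relief Credit: 4% of the £156,000 excess over £248,600 is £6,240; credit = £6,275 − £6,240 = £35.
Disability Support Credit: 10% of the £228,700 excess over £175,900 is £22,870 ≥ base, so the credit is £0.
Total: £35 + £0 = £35.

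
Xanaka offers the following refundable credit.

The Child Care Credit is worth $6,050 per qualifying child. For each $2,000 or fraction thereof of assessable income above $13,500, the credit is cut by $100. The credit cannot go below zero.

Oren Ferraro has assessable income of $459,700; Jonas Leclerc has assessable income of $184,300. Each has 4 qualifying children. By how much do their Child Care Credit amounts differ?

Oren ($459,700): Child Care Credit: base = 4 × $6,050 = $24,200. income exceeds $13,500 by $446,200, which is 224 full-or-partial $2,000 increments; reduction = 224 × $100 = $22,400, leaving $1,800.
Jonas ($184,300): Child Care Credit: base = 4 × $6,050 = $24,200. income exceeds $13,500 by $170,800, which is 86 full-or-partial $2,000 increments; reduction = 86 × $100 = $8,600, leaving $15,600.
Difference: |$1,800 − $15,600| = $13,800.

$13,800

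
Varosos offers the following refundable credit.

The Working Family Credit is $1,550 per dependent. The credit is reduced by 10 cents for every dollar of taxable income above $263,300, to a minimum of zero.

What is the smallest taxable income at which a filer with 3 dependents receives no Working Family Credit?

Full credit = 3 × $1,550 = $4,650.
The credit falls by 10% of each dollar above $263,300, so it reaches zero when the excess is $4,650 / 10% = $46,500: income = $263,300 + $46,500 = $309,800.

$309,800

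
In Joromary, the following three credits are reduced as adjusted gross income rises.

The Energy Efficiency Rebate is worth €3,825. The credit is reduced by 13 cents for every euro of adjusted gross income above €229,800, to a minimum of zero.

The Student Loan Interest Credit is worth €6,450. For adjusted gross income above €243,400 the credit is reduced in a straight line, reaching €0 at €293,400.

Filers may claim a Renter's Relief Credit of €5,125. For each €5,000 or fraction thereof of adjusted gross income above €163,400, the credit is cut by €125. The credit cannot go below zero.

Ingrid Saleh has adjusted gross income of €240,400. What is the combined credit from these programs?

Energy Efficiency Rebate: 13% of the €10,600 excess over €229,800 is €1,378; credit = €3,825 − €1,378 = €2,447.
Student Loan Interest Credit: €240,400 is at or below the €243,400 threshold, so the full €6,450 applies.
Renter's Relief Credit: income exceeds €163,400 by €77,000, which is 16 full-or-partial €5,000 increments; reduction = 16 × €125 = €2,000, leaving €3,125.
Total: €2,447 + €6,450 + €3,125 = €12,022.

€12,022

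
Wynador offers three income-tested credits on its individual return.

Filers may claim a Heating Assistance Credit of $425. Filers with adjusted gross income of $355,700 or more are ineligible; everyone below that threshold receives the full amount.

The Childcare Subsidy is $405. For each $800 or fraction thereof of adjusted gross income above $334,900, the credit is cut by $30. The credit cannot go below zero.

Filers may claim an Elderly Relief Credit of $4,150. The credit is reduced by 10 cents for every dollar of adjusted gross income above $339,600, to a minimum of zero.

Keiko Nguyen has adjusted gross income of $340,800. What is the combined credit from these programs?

Heating Assistance Credit: $340,800 is below the $355,700 cutoff, so the full $425 applies.
Childcare Subsidy: income exceeds $334,900 by $5,900, which is 8 full-or-partial $800 increments; reduction = 8 × $30 = $240, leaving $165.
Elderly Relief Credit: 10% of the $1,200 excess over $339,600 is $120; credit = $4,150 − $120 = $4,030.
Total: $425 + $165 + $4,030 = $4,620.

$4,620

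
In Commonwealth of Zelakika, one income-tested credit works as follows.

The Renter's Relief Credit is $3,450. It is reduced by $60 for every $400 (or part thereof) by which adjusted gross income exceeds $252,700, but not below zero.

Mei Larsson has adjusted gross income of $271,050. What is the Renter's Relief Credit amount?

$690

Renter's Relief Credit: income exceeds $252,700 by $18,350, which is 46 full-or-partial $400 increments; reduction = 46 × $60 = $2,760, leaving $690.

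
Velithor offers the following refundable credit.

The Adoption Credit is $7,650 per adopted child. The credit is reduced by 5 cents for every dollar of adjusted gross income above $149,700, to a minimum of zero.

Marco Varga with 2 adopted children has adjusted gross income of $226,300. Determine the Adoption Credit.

Adoption Credit: base = 2 × $7,650 = $15,300. 5% of the $76,600 excess over $149,700 is $3,830; credit = $15,300 − $3,830 = $11,470.

$11,470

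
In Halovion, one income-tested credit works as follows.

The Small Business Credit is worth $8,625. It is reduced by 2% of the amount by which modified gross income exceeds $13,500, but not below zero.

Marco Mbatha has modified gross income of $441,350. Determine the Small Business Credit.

$68

Small Business Credit: 2% of the $427,850 excess over $13,500 is $8,557; credit = $8,625 − $8,557 = $68.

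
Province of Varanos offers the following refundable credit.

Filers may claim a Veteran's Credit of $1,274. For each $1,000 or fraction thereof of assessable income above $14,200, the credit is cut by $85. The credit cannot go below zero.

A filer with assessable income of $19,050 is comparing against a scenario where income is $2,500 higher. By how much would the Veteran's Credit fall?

$255

At $19,050 — income exceeds $14,200 by $4,850, which is 5 full-or-partial $1,000 increments; reduction = 5 × $85 = $425, leaving $849.
At $21,550 — income exceeds $14,200 by $7,350, which is 8 full-or-partial $1,000 increments; reduction = 8 × $85 = $680, leaving $594.
Lost: $849 − $594 = $255.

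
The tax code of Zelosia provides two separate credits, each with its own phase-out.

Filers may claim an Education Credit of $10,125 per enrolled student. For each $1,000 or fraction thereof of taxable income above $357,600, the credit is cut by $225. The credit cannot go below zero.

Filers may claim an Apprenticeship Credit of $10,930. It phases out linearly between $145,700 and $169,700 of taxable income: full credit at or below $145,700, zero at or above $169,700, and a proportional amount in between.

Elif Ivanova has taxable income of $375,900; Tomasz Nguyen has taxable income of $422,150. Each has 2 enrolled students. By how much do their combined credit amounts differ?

Elif ($375,900): Education Credit: base = 2 × $10,125 = $20,250. income exceeds $357,600 by $18,300, which is 19 full-or-partial $1,000 increments; reduction = 19 × $225 = $4,275, leaving $15,975. Apprenticeship Credit: $375,900 is at or above $169,700, so the credit is $0. total $15,975 + $0 = $15,975
Tomasz ($422,150): Education Credit: base = 2 × $10,125 = $20,250. income exceeds $357,600 by $64,550, which is 65 full-or-partial $1,000 increments; reduction = 65 × $225 = $14,625, leaving $5,625. Apprenticeship Credit: $422,150 is at or above $169,700, so the credit is $0. total $5,625 + $0 = $5,625
Difference: |$15,975 − $5,625| = $10,350.

$10,350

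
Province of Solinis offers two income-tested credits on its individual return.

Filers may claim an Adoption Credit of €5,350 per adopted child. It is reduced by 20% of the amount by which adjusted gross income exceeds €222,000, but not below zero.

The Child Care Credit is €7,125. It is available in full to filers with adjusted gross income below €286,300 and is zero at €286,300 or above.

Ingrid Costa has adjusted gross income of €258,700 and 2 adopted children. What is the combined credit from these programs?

€10,485

Adoption Credit: base = 2 × €5,350 = €10,700. 20% of the €36,700 excess over €222,000 is €7,340; credit = €10,700 − €7,340 = €3,360.
Child Care Credit: €258,700 is below the €286,300 cutoff, so the full €7,125 applies.
Total: €3,360 + €7,125 = €10,485.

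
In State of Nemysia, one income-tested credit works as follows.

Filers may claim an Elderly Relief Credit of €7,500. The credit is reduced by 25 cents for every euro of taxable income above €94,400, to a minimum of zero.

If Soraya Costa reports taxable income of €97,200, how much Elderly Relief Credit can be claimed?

€6,800

Elderly Relief Credit: 25% of the €2,800 excess over €94,400 is €700; credit = €7,500 − €700 = €6,800.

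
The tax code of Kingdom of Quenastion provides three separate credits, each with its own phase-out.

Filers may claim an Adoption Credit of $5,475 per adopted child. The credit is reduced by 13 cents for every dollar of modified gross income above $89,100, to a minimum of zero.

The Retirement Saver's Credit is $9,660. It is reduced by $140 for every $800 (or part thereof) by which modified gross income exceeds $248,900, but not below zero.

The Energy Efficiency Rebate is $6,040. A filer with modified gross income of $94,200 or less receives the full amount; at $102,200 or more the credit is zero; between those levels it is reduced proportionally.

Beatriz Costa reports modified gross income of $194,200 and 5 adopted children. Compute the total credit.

$23,372

Adoption Credit: base = 5 × $5,475 = $27,375. 13% of the $105,100 excess over $89,100 is $13,663; credit = $27,375 − $13,663 = $13,712.
Retirement Saver's Credit: $194,200 is at or below the $248,900 threshold, so the full $9,660 applies.
Energy Efficiency Rebate: $194,200 is at or above $102,200, so the credit is $0.
Total: $13,712 + $9,660 + $0 = $23,372.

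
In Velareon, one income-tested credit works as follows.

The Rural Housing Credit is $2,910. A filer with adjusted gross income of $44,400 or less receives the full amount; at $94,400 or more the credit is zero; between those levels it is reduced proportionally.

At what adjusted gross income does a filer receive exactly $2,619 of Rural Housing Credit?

$49,400

$2,619 is 2,619/2,910 of the full $2,910, so 291/2,910 of the $50,000 range has been used: income = $44,400 + $50,000 × 291/2,910 = $49,400.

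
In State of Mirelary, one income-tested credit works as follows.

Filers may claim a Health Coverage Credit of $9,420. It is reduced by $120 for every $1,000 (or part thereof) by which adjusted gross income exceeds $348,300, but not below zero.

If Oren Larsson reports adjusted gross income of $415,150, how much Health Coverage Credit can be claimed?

$1,380

Health Coverage Credit: income exceeds $348,300 by $66,850, which is 67 full-or-partial $1,000 increments; reduction = 67 × $120 = $8,040, leaving $1,380.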